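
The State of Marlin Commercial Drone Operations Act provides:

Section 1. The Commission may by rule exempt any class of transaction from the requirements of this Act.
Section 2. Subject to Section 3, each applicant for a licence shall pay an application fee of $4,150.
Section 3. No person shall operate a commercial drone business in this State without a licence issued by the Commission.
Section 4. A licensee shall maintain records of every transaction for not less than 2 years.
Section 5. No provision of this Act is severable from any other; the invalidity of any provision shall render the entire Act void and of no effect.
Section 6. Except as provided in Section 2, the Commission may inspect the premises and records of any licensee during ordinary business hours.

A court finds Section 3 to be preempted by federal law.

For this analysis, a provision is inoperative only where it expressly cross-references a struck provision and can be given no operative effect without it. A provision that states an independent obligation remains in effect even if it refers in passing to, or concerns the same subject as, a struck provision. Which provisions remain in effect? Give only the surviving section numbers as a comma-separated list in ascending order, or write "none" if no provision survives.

Section 3 is struck. No other provision's operative terms depend on Section 3. Section 5 provides that the Act is not severable, so the invalidity of any one provision voids the entire Act. No provision of the Act survives.

none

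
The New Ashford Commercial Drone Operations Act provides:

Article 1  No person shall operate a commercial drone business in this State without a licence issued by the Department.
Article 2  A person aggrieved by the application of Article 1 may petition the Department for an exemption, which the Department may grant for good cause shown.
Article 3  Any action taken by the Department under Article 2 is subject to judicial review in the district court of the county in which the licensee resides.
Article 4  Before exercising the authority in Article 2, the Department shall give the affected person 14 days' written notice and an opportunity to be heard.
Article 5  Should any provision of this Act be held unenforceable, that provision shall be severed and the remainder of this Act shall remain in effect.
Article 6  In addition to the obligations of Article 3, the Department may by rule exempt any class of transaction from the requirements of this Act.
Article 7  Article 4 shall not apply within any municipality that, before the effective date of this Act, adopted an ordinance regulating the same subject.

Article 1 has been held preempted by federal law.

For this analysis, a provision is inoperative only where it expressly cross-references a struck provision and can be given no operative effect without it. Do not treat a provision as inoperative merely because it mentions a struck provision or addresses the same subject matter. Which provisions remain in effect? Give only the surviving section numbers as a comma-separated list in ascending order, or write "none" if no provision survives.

Article 1 is struck. Article 2 merely fixes the exemption procedure for Article 1; with Article 1 gone it has nothing to operate on and falls away. Article 3 has no operative effect of its own apart from Article 2 and is therefore inoperative. Article 4 operates only by reference to Article 2, so it falls with Article 2. Article 7 operates only by reference to Article 4, so it falls with Article 4. Although Article 6 refers to Article 3, its operative terms do not depend on Article 3, so it remains in effect. Under the severability clause in Article 5, the remaining provisions continue in force. The provisions still in force are Article 5 and Article 6.

5, 6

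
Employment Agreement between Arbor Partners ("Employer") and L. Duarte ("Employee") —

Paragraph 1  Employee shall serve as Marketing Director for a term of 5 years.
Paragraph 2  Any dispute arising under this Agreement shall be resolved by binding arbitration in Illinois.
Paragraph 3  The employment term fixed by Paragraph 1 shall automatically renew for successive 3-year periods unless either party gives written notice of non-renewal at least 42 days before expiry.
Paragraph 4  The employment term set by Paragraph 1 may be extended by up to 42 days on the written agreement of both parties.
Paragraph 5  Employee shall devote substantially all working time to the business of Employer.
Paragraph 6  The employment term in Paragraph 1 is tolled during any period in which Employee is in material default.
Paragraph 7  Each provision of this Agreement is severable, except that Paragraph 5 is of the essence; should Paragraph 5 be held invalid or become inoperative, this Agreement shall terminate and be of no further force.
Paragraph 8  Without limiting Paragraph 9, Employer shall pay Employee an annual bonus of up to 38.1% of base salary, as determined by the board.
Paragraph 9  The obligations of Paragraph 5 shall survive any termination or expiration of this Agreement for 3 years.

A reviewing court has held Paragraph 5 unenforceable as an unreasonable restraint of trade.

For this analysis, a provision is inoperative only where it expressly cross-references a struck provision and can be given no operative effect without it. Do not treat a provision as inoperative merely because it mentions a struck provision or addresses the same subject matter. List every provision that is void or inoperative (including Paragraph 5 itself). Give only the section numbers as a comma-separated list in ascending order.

Paragraph 5 is struck. Paragraph 9 has no operative effect of its own apart from Paragraph 5 and is therefore inoperative. Paragraph 7 makes Paragraph 5 an essential term, and Paragraph 5 is the provision held invalid; under Paragraph 7, the entire Agreement is therefore void. No provision of the Agreement survives.

1, 2, 3, 4, 5, 6, 7, 8, 9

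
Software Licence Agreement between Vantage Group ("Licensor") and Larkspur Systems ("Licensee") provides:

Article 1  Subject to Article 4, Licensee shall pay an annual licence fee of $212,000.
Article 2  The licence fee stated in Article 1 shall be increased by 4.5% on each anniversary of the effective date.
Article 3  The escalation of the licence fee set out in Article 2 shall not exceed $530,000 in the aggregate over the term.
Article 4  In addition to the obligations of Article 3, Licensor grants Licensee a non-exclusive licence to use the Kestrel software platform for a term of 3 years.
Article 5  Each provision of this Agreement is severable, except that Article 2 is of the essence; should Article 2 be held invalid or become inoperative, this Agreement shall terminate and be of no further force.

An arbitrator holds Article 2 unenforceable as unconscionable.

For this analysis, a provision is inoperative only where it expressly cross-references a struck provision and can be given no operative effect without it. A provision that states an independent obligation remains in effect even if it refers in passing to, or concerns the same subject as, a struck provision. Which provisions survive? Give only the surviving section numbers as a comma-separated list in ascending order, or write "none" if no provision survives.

none

Article 2 is struck. Article 3 has no operative effect of its own apart from Article 2 and is therefore inoperative. Article 5 makes Article 2 an essential term, and Article 2 is the provision held invalid; under Article 5, the entire Agreement is therefore void. No provision of the Agreement survives.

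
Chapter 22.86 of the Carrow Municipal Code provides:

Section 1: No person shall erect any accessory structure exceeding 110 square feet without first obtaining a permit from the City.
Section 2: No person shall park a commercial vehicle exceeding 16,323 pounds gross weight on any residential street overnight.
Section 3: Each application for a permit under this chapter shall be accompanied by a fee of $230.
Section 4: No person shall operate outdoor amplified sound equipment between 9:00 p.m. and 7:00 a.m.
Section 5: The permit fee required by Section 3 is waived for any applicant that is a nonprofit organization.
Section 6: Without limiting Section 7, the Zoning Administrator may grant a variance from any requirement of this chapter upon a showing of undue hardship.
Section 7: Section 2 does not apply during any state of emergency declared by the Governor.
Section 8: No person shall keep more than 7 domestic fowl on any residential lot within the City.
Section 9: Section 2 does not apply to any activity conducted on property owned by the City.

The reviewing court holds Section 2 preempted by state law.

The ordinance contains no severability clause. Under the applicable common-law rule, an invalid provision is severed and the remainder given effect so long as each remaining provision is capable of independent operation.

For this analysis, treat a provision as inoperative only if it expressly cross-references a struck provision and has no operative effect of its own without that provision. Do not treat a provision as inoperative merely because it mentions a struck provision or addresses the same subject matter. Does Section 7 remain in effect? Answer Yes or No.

Section 2 is struck. Section 7 merely fixes the emergency suspension of Section 2; with Section 2 gone it has nothing to operate on and falls away. The only function of Section 9 is the public-property exemption from Section 2, so it cannot stand once Section 2 is removed. Although Section 6 refers to Section 7, its operative terms do not depend on Section 7, so it remains in effect. With no severability clause, the stated default rule severs what cannot stand and enforces each remaining provision that can operate on its own. Section 1, Section 3, Section 4, Section 5, Section 6, and Section 8 remain in effect. Section 7 is among the inoperative provisions, so the answer is no.

No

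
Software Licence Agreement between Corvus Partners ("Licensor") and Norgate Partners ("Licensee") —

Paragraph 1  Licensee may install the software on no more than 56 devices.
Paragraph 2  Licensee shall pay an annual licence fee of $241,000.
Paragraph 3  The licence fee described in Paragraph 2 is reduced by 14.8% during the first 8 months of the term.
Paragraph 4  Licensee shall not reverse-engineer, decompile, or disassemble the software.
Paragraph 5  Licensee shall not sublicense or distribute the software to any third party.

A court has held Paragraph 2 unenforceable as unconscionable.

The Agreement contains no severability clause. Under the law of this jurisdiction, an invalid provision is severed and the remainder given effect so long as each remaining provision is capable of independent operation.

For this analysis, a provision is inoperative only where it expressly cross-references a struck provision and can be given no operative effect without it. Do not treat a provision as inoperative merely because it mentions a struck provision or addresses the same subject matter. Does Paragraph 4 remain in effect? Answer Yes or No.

Yes

Paragraph 2 is struck. Paragraph 3 has no operative effect of its own apart from Paragraph 2 and is therefore inoperative. Under the stated default rule, only provisions that cannot operate independently fall away; the rest are enforced. Paragraph 1, Paragraph 4, and Paragraph 5 remain in effect. Paragraph 4 is among the surviving provisions, so the answer is yes.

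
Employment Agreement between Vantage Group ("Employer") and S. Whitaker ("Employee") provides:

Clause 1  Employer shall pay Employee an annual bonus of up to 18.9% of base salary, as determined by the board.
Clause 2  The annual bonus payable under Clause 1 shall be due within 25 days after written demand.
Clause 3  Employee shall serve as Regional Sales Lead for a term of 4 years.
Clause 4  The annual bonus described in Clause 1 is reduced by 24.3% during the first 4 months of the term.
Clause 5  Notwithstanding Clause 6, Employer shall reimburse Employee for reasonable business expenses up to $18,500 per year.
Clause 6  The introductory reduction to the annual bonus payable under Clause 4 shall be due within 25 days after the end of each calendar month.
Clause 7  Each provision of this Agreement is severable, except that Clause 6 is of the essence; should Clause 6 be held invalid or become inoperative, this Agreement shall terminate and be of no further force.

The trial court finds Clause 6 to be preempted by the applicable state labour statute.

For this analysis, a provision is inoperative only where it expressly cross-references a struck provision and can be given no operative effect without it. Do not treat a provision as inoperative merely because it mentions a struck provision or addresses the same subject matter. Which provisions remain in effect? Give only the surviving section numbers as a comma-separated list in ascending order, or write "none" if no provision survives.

none

Clause 6 is struck. Nothing else in the Agreement is defined by reference to Clause 6. Clause 7 makes Clause 6 an essential term, and Clause 6 is the provision held invalid; under Clause 7, the entire Agreement is therefore void. No provision of the Agreement survives.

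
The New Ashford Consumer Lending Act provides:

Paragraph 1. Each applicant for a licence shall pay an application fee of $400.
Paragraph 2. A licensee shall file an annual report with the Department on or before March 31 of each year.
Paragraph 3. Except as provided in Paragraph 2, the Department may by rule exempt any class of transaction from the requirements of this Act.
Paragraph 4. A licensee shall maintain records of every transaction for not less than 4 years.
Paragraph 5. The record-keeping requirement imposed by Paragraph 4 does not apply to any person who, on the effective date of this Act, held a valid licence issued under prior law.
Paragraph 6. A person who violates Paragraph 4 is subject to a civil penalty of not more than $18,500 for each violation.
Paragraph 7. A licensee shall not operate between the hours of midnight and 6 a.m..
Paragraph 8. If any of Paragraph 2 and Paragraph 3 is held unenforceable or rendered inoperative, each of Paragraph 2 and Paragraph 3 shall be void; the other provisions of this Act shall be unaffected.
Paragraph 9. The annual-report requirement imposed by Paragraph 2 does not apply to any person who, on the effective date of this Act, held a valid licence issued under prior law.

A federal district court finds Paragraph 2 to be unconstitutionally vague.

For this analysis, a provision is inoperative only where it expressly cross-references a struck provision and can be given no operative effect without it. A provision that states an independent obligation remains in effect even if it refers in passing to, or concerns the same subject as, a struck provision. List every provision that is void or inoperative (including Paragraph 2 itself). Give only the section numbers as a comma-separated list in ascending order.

2, 3, 9

Paragraph 2 is struck. Paragraph 9 operates only by reference to Paragraph 2, so it falls with Paragraph 2. Paragraph 8 declares Paragraph 2 and Paragraph 3 mutually dependent; since one of them has fallen, all of them are of no effect. That brings down Paragraph 3 as well. The remainder continues in force under Paragraph 8. The provisions still in force are Paragraph 1, Paragraph 4, Paragraph 5, Paragraph 6, Paragraph 7, and Paragraph 8.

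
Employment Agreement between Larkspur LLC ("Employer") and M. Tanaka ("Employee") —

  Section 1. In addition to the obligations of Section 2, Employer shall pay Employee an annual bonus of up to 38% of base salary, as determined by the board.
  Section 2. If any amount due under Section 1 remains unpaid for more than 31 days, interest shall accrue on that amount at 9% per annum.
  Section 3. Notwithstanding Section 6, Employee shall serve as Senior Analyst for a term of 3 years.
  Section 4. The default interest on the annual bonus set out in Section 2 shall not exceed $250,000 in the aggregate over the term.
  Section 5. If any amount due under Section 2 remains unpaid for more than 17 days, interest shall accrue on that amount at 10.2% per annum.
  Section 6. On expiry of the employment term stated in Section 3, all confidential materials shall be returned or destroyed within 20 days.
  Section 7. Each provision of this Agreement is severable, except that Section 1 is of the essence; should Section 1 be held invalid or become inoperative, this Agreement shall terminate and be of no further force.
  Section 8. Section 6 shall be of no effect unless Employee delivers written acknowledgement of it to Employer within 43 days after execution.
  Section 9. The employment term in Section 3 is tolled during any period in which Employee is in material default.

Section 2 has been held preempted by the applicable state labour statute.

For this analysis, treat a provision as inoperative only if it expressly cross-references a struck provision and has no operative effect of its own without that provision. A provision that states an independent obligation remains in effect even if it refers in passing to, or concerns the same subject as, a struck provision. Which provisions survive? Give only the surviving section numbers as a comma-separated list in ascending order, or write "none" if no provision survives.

1, 3, 6, 7, 8, 9

Section 2 is struck. The whole of Section 4 is the aggregate cap on the default interest on the annual bonus, defined by reference to Section 2, so Section 4 cannot stand once Section 2 is removed. The whole of Section 5 is the default interest on the default interest on the annual bonus, defined by reference to Section 2, so Section 5 cannot stand once Section 2 is removed. Although Section 1 refers to Section 2, its operative terms do not depend on Section 2, so it remains in effect. Section 7 makes Section 1 an essential term, but Section 1 is unaffected, so the severability proviso in Section 7 preserves the remaining provisions. That leaves Section 1, Section 3, Section 6, Section 7, Section 8, and Section 9 in effect.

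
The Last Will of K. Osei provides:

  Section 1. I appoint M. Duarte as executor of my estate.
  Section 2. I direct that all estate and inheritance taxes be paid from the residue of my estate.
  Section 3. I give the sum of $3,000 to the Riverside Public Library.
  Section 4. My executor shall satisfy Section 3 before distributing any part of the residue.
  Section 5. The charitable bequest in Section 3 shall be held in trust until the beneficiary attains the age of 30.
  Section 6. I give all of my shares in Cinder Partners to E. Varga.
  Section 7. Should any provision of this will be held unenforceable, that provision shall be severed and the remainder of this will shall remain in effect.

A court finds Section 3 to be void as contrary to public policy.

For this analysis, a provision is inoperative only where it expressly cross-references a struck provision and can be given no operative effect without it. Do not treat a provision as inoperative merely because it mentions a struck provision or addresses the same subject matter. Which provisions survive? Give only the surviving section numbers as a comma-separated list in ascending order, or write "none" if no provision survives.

Section 3 is struck. Section 4 has no operative effect of its own apart from Section 3 and is therefore inoperative. Section 5 merely fixes the trust for Section 3; with Section 3 gone it has nothing to operate on and falls away. Section 7 is a severability clause and preserves every provision that can still be given independent effect. That leaves Section 1, Section 2, Section 6, and Section 7 in effect.

1, 2, 6, 7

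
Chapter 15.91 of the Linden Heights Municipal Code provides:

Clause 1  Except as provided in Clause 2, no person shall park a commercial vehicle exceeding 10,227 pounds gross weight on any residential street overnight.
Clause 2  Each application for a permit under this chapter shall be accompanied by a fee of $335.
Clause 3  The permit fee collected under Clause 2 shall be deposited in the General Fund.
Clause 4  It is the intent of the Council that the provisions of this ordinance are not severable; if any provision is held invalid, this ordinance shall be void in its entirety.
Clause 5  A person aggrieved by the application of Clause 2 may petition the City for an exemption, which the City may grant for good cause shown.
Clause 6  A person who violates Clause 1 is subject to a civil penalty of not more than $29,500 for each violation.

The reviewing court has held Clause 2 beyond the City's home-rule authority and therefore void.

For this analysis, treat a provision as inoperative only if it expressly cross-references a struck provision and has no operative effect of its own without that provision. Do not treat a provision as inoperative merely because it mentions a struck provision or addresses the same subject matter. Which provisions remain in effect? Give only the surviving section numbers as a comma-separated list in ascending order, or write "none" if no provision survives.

Clause 2 is struck. The whole of Clause 3 is the disposition of the permit fee, defined by reference to Clause 2, so Clause 3 cannot stand once Clause 2 is removed. Clause 5 merely fixes the exemption procedure for Clause 2; with Clause 2 gone it has nothing to operate on and falls away. Clause 4 provides that the ordinance is not severable, so the invalidity of any one provision voids the entire ordinance. No provision of the ordinance survives.

none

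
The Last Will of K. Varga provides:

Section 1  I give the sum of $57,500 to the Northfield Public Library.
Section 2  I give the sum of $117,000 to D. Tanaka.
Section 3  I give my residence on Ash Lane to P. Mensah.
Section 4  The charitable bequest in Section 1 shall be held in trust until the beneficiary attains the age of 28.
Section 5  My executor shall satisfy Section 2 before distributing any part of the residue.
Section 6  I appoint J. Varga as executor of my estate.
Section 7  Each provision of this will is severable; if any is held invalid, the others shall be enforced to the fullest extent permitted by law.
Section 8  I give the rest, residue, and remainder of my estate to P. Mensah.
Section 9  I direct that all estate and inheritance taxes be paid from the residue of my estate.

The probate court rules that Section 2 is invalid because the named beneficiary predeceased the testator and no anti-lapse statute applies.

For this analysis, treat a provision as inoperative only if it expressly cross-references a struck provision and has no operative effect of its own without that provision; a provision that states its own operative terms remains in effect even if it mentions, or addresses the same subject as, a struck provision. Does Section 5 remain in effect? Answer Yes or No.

Section 2 is struck. Section 5 has no operative effect of its own apart from Section 2 and is therefore inoperative. Section 7 is a severability clause and preserves every provision that can still be given independent effect. Section 1, Section 3, Section 4, Section 6, Section 7, Section 8, and Section 9 remain in effect. Section 5 is among the inoperative provisions, so the answer is no.

No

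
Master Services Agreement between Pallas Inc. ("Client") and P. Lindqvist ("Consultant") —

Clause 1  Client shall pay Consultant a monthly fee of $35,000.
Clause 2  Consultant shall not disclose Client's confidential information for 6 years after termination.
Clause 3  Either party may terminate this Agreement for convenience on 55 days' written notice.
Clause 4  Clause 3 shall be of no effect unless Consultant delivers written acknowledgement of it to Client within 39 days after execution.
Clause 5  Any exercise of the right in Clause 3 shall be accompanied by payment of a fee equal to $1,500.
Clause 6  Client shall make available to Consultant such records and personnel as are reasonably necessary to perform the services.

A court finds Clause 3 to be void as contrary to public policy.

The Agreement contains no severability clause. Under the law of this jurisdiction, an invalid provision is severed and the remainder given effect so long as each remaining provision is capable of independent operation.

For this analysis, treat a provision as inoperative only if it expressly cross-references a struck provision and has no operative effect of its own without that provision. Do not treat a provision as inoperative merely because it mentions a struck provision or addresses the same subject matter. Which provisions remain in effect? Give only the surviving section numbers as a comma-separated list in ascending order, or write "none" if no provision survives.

Clause 3 is struck. Clause 4 operates only by reference to Clause 3, so it falls with Clause 3. Clause 5 merely fixes the exercise fee for Clause 3; with Clause 3 gone it has nothing to operate on and falls away. Under the stated default rule, only provisions that cannot operate independently fall away; the rest are enforced. That leaves Clause 1, Clause 2, and Clause 6 in effect.

1, 2, 6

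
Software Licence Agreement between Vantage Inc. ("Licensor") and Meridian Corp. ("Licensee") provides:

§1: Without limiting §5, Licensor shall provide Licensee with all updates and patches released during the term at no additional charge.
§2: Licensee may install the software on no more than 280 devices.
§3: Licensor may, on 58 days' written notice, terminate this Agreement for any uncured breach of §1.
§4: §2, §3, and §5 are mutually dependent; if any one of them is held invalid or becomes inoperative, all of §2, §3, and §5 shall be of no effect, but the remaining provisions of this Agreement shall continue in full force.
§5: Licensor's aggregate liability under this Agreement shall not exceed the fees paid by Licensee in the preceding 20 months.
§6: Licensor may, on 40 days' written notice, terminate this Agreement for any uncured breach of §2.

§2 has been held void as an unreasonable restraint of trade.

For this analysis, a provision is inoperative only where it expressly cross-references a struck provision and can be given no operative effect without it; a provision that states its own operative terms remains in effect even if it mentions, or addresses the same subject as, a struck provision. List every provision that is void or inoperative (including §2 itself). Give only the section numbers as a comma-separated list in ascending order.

§2 is struck. §6 merely fixes the termination right for breach of §2; with §2 gone it has nothing to operate on and falls away. Although §1 refers to §5, its operative terms do not depend on §5, so it remains in effect. §4 declares §2, §3, and §5 mutually dependent; since one of them has fallen, all of them are of no effect. That brings down §3 and §5 as well. The remainder continues in force under §4. The provisions still in force are §1 and §4.

2, 3, 5, 6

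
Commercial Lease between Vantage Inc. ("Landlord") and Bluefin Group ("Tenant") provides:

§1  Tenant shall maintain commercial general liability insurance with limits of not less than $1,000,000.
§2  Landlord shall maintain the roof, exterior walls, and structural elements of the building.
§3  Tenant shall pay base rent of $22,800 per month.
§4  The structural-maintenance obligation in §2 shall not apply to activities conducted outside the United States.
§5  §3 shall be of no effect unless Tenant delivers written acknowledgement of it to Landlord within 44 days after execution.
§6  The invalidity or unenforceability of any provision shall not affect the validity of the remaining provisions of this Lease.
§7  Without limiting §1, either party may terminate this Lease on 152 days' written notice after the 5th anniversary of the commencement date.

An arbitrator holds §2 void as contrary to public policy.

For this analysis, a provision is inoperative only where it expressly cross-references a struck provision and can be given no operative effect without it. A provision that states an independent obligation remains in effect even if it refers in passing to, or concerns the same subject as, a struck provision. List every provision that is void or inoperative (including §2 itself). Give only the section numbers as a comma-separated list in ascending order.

§2 is struck. §4 operates only by reference to §2, so it falls with §2. §6 is a severability clause and preserves every provision that can still be given independent effect. §1, §3, §5, §6, and §7 remain in effect.

2, 4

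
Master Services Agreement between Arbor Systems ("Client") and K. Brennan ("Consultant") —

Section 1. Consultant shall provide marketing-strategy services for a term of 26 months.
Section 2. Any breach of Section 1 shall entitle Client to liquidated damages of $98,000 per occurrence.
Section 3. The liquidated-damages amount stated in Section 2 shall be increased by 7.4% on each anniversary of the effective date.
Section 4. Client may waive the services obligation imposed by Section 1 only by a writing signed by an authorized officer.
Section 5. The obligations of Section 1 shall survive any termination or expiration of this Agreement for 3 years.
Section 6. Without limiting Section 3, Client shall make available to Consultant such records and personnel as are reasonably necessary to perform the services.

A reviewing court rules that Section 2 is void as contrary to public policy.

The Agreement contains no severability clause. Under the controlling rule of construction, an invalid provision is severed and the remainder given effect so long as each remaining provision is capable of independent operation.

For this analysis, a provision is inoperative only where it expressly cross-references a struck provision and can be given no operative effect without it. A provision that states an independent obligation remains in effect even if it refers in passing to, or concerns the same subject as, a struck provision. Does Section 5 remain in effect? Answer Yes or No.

Yes

Section 2 is struck. The whole of Section 3 is the escalation of the liquidated-damages amount, defined by reference to Section 2, so Section 3 cannot stand once Section 2 is removed. Although Section 6 refers to Section 3, its operative terms do not depend on Section 3, so it remains in effect. Under the stated default rule, only provisions that cannot operate independently fall away; the rest are enforced. The provisions still in force are Section 1, Section 4, Section 5, and Section 6. Section 5 is among the surviving provisions, so the answer is yes.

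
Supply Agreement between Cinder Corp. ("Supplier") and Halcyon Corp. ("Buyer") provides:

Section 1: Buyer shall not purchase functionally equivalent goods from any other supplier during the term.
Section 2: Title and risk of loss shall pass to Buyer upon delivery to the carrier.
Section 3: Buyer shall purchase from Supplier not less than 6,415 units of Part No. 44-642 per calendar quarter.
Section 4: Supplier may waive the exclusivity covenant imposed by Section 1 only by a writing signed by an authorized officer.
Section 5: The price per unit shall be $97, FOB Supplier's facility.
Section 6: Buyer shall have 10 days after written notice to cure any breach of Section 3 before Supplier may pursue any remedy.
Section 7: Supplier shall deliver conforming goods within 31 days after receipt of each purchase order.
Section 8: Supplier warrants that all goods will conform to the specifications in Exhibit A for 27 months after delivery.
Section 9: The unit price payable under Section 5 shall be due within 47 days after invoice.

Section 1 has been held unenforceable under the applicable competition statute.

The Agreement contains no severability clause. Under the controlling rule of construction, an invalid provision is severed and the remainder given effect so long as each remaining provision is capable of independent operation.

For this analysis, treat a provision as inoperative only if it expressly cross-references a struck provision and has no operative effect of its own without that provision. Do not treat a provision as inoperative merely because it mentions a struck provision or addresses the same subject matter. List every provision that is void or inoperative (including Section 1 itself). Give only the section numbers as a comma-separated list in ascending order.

Section 1 is struck. Section 4 operates only by reference to Section 1, so it falls with Section 1. With no severability clause, the stated default rule severs what cannot stand and enforces each remaining provision that can operate on its own. Section 2, Section 3, Section 5, Section 6, Section 7, Section 8, and Section 9 remain in effect.

1, 4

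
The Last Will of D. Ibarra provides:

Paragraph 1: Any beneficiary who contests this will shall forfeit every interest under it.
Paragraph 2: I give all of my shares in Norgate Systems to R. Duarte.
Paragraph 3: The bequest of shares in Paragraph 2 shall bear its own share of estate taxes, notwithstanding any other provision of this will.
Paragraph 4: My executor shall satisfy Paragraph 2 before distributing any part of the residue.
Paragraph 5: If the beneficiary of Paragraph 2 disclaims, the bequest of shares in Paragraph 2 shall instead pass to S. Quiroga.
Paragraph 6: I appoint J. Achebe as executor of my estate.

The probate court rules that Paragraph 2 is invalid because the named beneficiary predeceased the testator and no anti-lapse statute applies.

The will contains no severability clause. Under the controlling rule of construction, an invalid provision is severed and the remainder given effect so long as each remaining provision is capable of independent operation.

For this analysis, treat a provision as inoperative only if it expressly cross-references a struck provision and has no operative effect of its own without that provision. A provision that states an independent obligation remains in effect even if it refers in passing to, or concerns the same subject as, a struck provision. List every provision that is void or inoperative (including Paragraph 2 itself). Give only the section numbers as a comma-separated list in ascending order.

Paragraph 2 is struck. The only function of Paragraph 3 is the tax charge on Paragraph 2, so it cannot stand once Paragraph 2 is removed. The only function of Paragraph 4 is the priority direction for Paragraph 2, so it cannot stand once Paragraph 2 is removed. Paragraph 5 merely fixes the alternative disposition for Paragraph 2; with Paragraph 2 gone it has nothing to operate on and falls away. Under the stated default rule, only provisions that cannot operate independently fall away; the rest are enforced. That leaves Paragraph 1 and Paragraph 6 in effect.

2, 3, 4, 5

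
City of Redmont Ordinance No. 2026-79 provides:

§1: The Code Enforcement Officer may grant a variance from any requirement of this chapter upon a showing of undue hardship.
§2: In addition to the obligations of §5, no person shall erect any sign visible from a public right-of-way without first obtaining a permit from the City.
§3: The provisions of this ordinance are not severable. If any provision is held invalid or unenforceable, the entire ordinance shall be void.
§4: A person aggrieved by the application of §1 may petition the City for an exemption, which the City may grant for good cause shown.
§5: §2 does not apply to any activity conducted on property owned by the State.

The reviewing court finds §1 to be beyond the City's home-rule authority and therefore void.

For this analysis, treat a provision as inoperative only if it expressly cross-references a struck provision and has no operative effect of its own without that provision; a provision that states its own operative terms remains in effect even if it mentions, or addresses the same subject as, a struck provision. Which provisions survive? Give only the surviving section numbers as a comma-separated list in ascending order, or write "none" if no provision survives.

none

§1 is struck. §4 has no operative effect of its own apart from §1 and is therefore inoperative. §3 provides that the ordinance is not severable, so the invalidity of any one provision voids the entire ordinance. No provision of the ordinance survives.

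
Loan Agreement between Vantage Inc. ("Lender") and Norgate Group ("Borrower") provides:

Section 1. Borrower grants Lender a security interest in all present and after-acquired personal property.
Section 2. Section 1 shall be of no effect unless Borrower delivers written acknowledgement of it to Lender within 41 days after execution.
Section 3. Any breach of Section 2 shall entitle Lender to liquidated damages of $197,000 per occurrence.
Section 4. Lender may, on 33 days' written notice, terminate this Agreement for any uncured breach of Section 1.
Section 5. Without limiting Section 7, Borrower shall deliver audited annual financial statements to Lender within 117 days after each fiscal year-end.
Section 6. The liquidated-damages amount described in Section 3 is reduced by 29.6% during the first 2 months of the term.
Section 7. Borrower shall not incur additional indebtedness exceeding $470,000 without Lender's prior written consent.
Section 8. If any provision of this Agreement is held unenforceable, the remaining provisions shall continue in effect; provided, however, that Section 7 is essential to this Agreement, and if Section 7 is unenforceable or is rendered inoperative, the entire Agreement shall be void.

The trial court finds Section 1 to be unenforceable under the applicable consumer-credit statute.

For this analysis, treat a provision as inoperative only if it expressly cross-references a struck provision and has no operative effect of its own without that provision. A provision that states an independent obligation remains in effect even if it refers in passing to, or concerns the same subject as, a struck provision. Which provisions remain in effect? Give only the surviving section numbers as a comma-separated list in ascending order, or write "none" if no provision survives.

Section 1 is struck. The only function of Section 2 is the acknowledgement condition for Section 1, so it cannot stand once Section 1 is removed. Section 4 has no operative effect of its own apart from Section 1 and is therefore inoperative. Section 3 has no operative effect of its own apart from Section 2 and is therefore inoperative. Section 6 operates only by reference to Section 3, so it falls with Section 3. Section 8 makes Section 7 an essential term, but Section 7 is unaffected, so the severability proviso in Section 8 preserves the remaining provisions. That leaves Section 5, Section 7, and Section 8 in effect.

5, 7, 8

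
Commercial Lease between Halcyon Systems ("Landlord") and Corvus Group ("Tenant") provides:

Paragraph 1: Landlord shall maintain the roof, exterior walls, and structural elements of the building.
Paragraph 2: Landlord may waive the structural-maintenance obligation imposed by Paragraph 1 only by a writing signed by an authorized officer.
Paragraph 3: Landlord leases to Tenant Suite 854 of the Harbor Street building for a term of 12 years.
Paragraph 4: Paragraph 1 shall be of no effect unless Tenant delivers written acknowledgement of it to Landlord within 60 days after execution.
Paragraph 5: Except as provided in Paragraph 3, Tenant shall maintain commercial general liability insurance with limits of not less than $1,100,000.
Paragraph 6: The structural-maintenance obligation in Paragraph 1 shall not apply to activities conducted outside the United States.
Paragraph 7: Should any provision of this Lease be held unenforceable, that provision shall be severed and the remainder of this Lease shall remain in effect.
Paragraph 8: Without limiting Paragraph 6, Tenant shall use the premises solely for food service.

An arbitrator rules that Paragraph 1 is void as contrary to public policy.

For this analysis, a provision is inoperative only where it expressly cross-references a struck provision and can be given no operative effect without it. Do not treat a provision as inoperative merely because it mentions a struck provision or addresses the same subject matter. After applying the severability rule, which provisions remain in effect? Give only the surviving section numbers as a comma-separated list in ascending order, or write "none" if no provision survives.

3, 5, 7, 8

Paragraph 1 is struck. Paragraph 2 operates only by reference to Paragraph 1, so it falls with Paragraph 1. Paragraph 4 operates only by reference to Paragraph 1, so it falls with Paragraph 1. Paragraph 6 operates only by reference to Paragraph 1, so it falls with Paragraph 1. Paragraph 8 mentions Paragraph 6 but its own obligation stands independently of Paragraph 6, so Paragraph 8 is not affected. Under the severability clause in Paragraph 7, the remaining provisions continue in force. That leaves Paragraph 3, Paragraph 5, Paragraph 7, and Paragraph 8 in effect.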